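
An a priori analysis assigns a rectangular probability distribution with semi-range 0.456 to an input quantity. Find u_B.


u_B = half_width / sqrt(3)
u_B = 0.456 / 1.7320508
u_B = 0.2633

0.2633


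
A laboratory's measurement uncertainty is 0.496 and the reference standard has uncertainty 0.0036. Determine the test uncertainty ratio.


TUR = u_lab / u_ref
= 0.496 / 0.0036
= 137.7778

137.7778


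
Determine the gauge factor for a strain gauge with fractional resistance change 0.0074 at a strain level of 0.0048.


GF = (dR/R) / epsilon
= 0.0074 / 0.0048
= 1.5417

1.5417


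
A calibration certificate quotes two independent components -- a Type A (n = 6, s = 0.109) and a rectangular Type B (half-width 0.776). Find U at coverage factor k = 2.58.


u_A = s / sqrt(n) = 0.109 / sqrt(6) = 0.044499064
u_B = half_width / sqrt(3) = 0.776 / sqrt(3) = 0.44802381
uc = sqrt(u_A^2 + u_B^2) = sqrt(0.044499064^2 + 0.44802381^2) = 0.45022828
U = k * uc = 2.58 * 0.45022828
U = 1.1616

1.1616


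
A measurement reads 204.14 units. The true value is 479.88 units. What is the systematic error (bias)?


Systematic error = measured - true
= 204.14 - 479.88
= -275.7400

-275.7400


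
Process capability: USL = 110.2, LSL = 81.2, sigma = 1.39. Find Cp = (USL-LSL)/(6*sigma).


Cp = (USL - LSL) / (6 * sigma)
= (110.2 - 81.2) / (6 * 1.39)
= 29.0000 / 8.3400
= 3.4772

3.4772


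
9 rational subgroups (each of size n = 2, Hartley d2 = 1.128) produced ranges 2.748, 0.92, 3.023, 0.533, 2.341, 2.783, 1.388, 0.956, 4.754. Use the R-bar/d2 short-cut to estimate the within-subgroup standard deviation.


R_bar = (2.748 + 0.92 + 3.023 + 0.533 + 2.341 + 2.783 + 1.388 + 0.956 + 4.754) / 9
R_bar = 19.446 / 9 = 2.1606667
sigma_hat = R_bar / d2 = 2.1606667 / 1.128 = 1.9155

1.9155


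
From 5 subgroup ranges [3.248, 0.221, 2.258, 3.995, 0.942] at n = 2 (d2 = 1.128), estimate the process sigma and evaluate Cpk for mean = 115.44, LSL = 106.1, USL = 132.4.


R_bar = (3.248 + 0.221 + 2.258 + 3.995 + 0.942) / 5 = 2.1328
sigma = R_bar / d2 = 2.1328 / 1.128 = 1.8907801
Cp = (USL - LSL)/(6*sigma) = (132.4 - 106.1)/(6*1.8907801) = 2.3183
Cpu = (132.4 - 115.44)/(3*1.8907801) = 2.9899
Cpl = (115.44 - 106.1)/(3*1.8907801) = 1.6466
Cpk = min(Cpu, Cpl) = 1.6466

1.6466


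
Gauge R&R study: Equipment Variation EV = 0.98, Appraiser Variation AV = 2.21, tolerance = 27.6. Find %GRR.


GRR = sqrt(EV^2 + AV^2) = sqrt(0.98^2 + 2.21^2) = 2.4175401
%GRR = GRR / tol * 100 = 2.4175401 / 27.6 * 100
%GRR = 8.7592

8.7592


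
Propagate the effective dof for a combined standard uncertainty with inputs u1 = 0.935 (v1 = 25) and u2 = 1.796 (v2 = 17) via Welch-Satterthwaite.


uc = sqrt(u1^2 + u2^2) = sqrt(0.935^2 + 1.796^2) = 2.0248064
v_eff = uc^4 / (u1^4/v1 + u2^4/v2)
= 2.0248064^4 / (0.935^4/25 + 1.796^4/17)
= 16.808696 / 0.64260598
v_eff = 26.1571

26.1571


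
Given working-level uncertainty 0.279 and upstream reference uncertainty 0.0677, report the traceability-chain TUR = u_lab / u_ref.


TUR = u_lab / u_ref
= 0.279 / 0.0677
= 4.1211

4.1211


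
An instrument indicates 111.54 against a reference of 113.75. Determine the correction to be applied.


Correction = standard - reading
= 113.75 - 111.54
= 2.2100

2.2100


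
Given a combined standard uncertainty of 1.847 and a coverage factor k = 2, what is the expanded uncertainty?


U = k * uc
U = 2 * 1.847
U = 3.6940

3.6940


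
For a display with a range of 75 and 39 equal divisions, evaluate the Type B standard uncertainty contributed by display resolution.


resolution = range / divisions
resolution = 75 / 39 = 1.9230769
u_res = resolution / (2*sqrt(3))
u_res = 1.9230769 / 3.4641016
u_res = 0.5551

0.5551


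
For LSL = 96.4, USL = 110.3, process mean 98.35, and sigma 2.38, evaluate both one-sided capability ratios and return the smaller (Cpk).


Cpu = (USL - mean) / (3*sigma) = (110.3 - 98.35) / (3*2.38) = 1.6737
Cpl = (mean - LSL) / (3*sigma) = (98.35 - 96.4) / (3*2.38) = 0.2731
Cpk = min(Cpu, Cpl) = 0.2731

0.2731


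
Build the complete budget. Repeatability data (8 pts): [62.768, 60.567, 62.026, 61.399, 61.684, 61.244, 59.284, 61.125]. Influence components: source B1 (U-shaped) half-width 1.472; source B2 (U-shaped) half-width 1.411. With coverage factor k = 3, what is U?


mean = (62.768 + 60.567 + 62.026 + 61.399 + 61.684 + 61.244 + 59.284 + 61.125) / 8 = 61.262125
s = sqrt(sum((x - mean)^2)/(n-1)) = 1.0325549
u_A = s / sqrt(n) = 1.0325549 / sqrt(8) = 0.36506329
u_B1 = 1.472 / sqrt(2) = 1.0408612
u_B2 = 1.411 / sqrt(2) = 0.99772767
uc = sqrt(0.36506329^2 + 1.0408612^2 + 0.99772767^2) = 1.487321
U = k * uc = 3 * 1.487321
U = 4.4620

4.4620


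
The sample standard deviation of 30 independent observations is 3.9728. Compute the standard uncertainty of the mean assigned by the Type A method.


u_A = s / sqrt(n)
u_A = 3.9728 / sqrt(30)
u_A = 3.9728 / 5.4772256
u_A = 0.7253

0.7253


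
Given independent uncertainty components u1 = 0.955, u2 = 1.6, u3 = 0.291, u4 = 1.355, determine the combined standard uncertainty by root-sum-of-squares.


uc = sqrt(0.955^2 + 1.6^2 + 0.291^2 + 1.355^2)
uc = sqrt(5.392731)
uc = 2.3222

2.3222


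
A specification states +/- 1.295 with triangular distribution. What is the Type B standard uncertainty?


u_B = half_width / sqrt(6)
u_B = 1.295 / 2.4494897
u_B = 0.5287

0.5287


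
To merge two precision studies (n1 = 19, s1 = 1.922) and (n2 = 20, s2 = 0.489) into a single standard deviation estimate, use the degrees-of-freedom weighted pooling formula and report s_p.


s_p = sqrt(((n1-1)*s1^2 + (n2-1)*s2^2) / (n1+n2-2))
numerator = (19-1)*1.922^2 + (20-1)*0.489^2 = 66.493512 + 4.543299 = 71.036811
denominator = 19 + 20 - 2 = 37
s_p^2 = 71.036811 / 37 = 1.9199138
s_p = sqrt(1.9199138) = 1.3856

1.3856


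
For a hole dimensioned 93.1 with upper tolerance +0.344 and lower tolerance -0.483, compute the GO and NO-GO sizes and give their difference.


GO = nominal - lower_tol (smallest hole = maximum material condition)
GO = 93.1 - 0.483 = 92.617
NO-GO = nominal + upper_tol (largest hole = least material condition)
NO-GO = 93.1 + 0.344 = 93.444
spread = NO-GO - GO = 93.444 - 92.617 = 0.8270

0.8270


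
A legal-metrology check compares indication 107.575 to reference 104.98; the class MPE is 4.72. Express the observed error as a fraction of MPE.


e = indication - reference = 107.575 - 104.98 = 2.5950
|e| = 2.5950
ratio = |e| / MPE = 2.5950 / 4.72
ratio = 0.5498

0.5498


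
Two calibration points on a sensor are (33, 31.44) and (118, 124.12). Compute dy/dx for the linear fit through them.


slope = (y2 - y1) / (x2 - x1)
= (124.12 - 31.44) / (118 - 33)
= 92.6800 / 85
= 1.0904

1.0904


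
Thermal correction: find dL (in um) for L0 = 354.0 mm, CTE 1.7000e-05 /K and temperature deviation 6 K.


dL = L * alpha * dT
= 354.0 * 1.7000e-05 * 6
= 0.0361080 mm
dL_um = 0.0361080 * 1000 = 36.1080 um

36.1080


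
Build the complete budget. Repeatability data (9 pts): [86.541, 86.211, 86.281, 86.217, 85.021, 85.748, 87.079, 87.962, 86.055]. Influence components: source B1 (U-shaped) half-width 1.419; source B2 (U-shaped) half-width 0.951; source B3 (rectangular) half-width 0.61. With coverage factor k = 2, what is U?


mean = (86.541 + 86.211 + 86.281 + 86.217 + 85.021 + 85.748 + 87.079 + 87.962 + 86.055) / 9 = 86.34611111
s = sqrt(sum((x - mean)^2)/(n-1)) = 0.82339016
u_A = s / sqrt(n) = 0.82339016 / sqrt(9) = 0.27446339
u_B1 = 1.419 / sqrt(2) = 1.0033845
u_B2 = 0.951 / sqrt(2) = 0.67245855
u_B3 = 0.61 / sqrt(3) = 0.35218366
uc = sqrt(0.27446339^2 + 1.0033845^2 + 0.67245855^2 + 0.35218366^2) = 1.2877672
U = k * uc = 2 * 1.2877672
U = 2.5755

2.5755


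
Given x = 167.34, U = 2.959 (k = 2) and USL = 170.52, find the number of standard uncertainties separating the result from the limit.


u = U / k = 2.959 / 2 = 1.4795
margin = |USL - x| = |170.52 - 167.34| = 3.18
z = margin / u = 3.18 / 1.4795
z = 2.1494

2.1494


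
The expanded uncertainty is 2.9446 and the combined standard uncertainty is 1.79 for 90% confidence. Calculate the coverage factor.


k = U / uc
k = 2.9446 / 1.79
k = 1.645

1.645


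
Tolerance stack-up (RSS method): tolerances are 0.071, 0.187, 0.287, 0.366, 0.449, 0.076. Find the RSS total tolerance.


RSS = sqrt(0.071^2 + 0.187^2 + 0.287^2 + 0.366^2 + 0.449^2 + 0.076^2)
= sqrt(0.463712)
= 0.6810

0.6810


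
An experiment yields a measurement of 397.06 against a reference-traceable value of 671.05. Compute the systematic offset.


Systematic error = measured - true
= 397.06 - 671.05
= -273.9900

-273.9900


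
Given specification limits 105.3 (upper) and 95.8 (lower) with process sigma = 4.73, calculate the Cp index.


Cp = (USL - LSL) / (6 * sigma)
= (105.3 - 95.8) / (6 * 4.73)
= 9.5000 / 28.3800
= 0.3347

0.3347


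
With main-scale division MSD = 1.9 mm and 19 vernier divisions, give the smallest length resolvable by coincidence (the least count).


LC = MSD / n_div
= 1.9 / 19
= 0.1000

0.1000


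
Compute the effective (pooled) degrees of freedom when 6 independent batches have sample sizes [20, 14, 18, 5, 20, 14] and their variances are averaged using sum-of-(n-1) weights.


nu = sum_i (n_i - 1)
nu = ((20 - 1) + (14 - 1) + (18 - 1) + (5 - 1) + (20 - 1) + (14 - 1))
nu = 19 + 13 + 17 + 4 + 19 + 13
nu = 85

85


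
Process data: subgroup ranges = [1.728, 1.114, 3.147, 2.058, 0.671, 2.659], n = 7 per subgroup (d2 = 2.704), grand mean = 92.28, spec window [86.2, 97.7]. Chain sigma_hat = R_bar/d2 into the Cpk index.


R_bar = (1.728 + 1.114 + 3.147 + 2.058 + 0.671 + 2.659) / 6 = 1.8961667
sigma = R_bar / d2 = 1.8961667 / 2.704 = 0.70124508
Cp = (USL - LSL)/(6*sigma) = (97.7 - 86.2)/(6*0.70124508) = 2.7332
Cpu = (97.7 - 92.28)/(3*0.70124508) = 2.5764
Cpl = (92.28 - 86.2)/(3*0.70124508) = 2.8901
Cpk = min(Cpu, Cpl) = 2.5764

2.5764


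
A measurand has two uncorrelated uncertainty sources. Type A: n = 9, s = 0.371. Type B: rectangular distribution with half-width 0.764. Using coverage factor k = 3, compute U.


u_A = s / sqrt(n) = 0.371 / sqrt(9) = 0.12366667
u_B = half_width / sqrt(3) = 0.764 / sqrt(3) = 0.44109561
uc = sqrt(u_A^2 + u_B^2) = sqrt(0.12366667^2 + 0.44109561^2) = 0.45810346
U = k * uc = 3 * 0.45810346
U = 1.3743

1.3743


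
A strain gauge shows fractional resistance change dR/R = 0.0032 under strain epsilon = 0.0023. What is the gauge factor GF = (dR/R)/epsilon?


GF = (dR/R) / epsilon
= 0.0032 / 0.0023
= 1.3913

1.3913


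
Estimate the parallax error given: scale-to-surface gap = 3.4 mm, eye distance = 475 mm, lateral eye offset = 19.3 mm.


error = h * offset / d
= 3.4 * 19.3 / 475
= 0.1381

0.1381


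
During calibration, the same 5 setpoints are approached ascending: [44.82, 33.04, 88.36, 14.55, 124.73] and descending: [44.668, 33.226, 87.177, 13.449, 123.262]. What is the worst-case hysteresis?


|44.82 - 44.668| = 0.1520
|33.04 - 33.226| = 0.1860
|88.36 - 87.177| = 1.1830
|14.55 - 13.449| = 1.1010
|124.73 - 123.262| = 1.4680
hysteresis = max(diffs) = 1.4680

1.4680


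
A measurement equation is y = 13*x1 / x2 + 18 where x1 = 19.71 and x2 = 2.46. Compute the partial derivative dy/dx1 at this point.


y = 13*x1 / x2 + 18
dy/dx1 = 13/x2
Evaluate at x2 = 2.46: c1 = 13 / 2.46
c1 = 5.2846

5.2846


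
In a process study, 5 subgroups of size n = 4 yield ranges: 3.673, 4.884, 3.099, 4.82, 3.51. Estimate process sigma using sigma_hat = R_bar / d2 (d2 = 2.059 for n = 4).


R_bar = (3.673 + 4.884 + 3.099 + 4.82 + 3.51) / 5
R_bar = 19.986 / 5 = 3.9972
sigma_hat = R_bar / d2 = 3.9972 / 2.059 = 1.9413

1.9413


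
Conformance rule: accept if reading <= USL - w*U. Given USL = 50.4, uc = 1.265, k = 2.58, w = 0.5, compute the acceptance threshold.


U = k * uc = 2.58 * 1.265 = 3.2637
guard band g = w * U = 0.5 * 3.2637 = 1.63185
AL = USL - g = 50.4 - 1.63185
AL = 48.7681

48.7681


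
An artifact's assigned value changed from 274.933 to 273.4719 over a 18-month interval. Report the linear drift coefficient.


rate = (v2 - v1) / months
= (273.4719 - 274.933) / 18
= -1.4611 / 18
= -0.0812

-0.0812


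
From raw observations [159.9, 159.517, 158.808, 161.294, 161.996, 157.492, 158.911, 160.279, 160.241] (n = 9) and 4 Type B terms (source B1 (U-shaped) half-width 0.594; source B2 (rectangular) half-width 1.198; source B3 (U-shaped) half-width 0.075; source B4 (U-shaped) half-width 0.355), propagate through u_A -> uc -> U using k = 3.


mean = (159.9 + 159.517 + 158.808 + 161.294 + 161.996 + 157.492 + 158.911 + 160.279 + 160.241) / 9 = 159.8264444
s = sqrt(sum((x - mean)^2)/(n-1)) = 1.3538564
u_A = s / sqrt(n) = 1.3538564 / sqrt(9) = 0.45128547
u_B1 = 0.594 / sqrt(2) = 0.42002143
u_B2 = 1.198 / sqrt(3) = 0.69166562
u_B3 = 0.075 / sqrt(2) = 0.053033009
u_B4 = 0.355 / sqrt(2) = 0.25102291
uc = sqrt(0.45128547^2 + 0.42002143^2 + 0.69166562^2 + 0.053033009^2 + 0.25102291^2) = 0.96140673
U = k * uc = 3 * 0.96140673
U = 2.8842

2.8842


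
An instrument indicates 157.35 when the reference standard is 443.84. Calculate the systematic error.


Systematic error = measured - true
= 157.35 - 443.84
= -286.4900

-286.4900


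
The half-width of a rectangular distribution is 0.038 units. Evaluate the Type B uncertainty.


u_B = half_width / sqrt(3)
u_B = 0.038 / 1.7320508
u_B = 0.0219

0.0219


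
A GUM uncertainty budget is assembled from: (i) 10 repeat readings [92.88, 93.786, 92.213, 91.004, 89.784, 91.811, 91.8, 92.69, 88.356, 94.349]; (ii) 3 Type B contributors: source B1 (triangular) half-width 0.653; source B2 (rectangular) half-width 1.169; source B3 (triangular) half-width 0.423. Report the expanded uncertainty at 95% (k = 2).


mean = (92.88 + 93.786 + 92.213 + 91.004 + 89.784 + 91.811 + 91.8 + 92.69 + 88.356 + 94.349) / 10 = 91.8673
s = sqrt(sum((x - mean)^2)/(n-1)) = 1.7976683
u_A = s / sqrt(n) = 1.7976683 / sqrt(10) = 0.56847263
u_B1 = 0.653 / sqrt(6) = 0.26658613
u_B2 = 1.169 / sqrt(3) = 0.67492246
u_B3 = 0.423 / sqrt(6) = 0.17268903
uc = sqrt(0.56847263^2 + 0.26658613^2 + 0.67492246^2 + 0.17268903^2) = 0.93785453
U = k * uc = 2 * 0.93785453
U = 1.8757

1.8757


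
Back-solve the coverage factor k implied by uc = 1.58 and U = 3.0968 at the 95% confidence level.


k = U / uc
k = 3.0968 / 1.58
k = 1.96

1.96


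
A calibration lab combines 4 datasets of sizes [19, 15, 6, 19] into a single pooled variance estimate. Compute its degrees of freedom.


nu = sum_i (n_i - 1)
nu = ((19 - 1) + (15 - 1) + (6 - 1) + (19 - 1))
nu = 18 + 14 + 5 + 18
nu = 55

55


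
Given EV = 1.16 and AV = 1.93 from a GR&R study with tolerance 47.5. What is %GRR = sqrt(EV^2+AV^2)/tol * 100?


GRR = sqrt(EV^2 + AV^2) = sqrt(1.16^2 + 1.93^2) = 2.2517771
%GRR = GRR / tol * 100 = 2.2517771 / 47.5 * 100
%GRR = 4.7406

4.7406


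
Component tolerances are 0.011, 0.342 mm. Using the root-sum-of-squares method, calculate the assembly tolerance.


RSS = sqrt(0.011^2 + 0.342^2)
= sqrt(0.117085)
= 0.3422

0.3422


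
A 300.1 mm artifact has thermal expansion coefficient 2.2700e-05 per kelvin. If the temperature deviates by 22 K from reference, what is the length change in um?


dL = L * alpha * dT
= 300.1 * 2.2700e-05 * 22
= 0.1498699 mm
dL_um = 0.1498699 * 1000 = 149.8699 um

149.8699


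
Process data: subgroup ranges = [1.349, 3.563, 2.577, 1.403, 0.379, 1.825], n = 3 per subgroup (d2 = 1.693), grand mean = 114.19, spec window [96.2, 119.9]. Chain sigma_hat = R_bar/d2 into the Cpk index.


R_bar = (1.349 + 3.563 + 2.577 + 1.403 + 0.379 + 1.825) / 6 = 1.8493333
sigma = R_bar / d2 = 1.8493333 / 1.693 = 1.092341
Cp = (USL - LSL)/(6*sigma) = (119.9 - 96.2)/(6*1.092341) = 3.6161
Cpu = (119.9 - 114.19)/(3*1.092341) = 1.7424
Cpl = (114.19 - 96.2)/(3*1.092341) = 5.4897
Cpk = min(Cpu, Cpl) = 1.7424

1.7424


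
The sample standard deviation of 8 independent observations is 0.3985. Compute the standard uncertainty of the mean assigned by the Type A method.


u_A = s / sqrt(n)
u_A = 0.3985 / sqrt(8)
u_A = 0.3985 / 2.8284271
u_A = 0.1409

0.1409


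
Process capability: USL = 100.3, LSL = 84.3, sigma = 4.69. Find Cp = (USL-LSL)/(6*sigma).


Cp = (USL - LSL) / (6 * sigma)
= (100.3 - 84.3) / (6 * 4.69)
= 16.0000 / 28.1400
= 0.5686

0.5686


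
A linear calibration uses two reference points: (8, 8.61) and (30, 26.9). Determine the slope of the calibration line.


slope = (y2 - y1) / (x2 - x1)
= (26.9 - 8.61) / (30 - 8)
= 18.2900 / 22
= 0.8314

0.8314


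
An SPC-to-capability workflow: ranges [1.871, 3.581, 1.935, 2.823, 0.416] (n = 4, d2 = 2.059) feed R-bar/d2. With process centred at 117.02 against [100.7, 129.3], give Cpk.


R_bar = (1.871 + 3.581 + 1.935 + 2.823 + 0.416) / 5 = 2.1252
sigma = R_bar / d2 = 2.1252 / 2.059 = 1.0321515
Cp = (USL - LSL)/(6*sigma) = (129.3 - 100.7)/(6*1.0321515) = 4.6182
Cpu = (129.3 - 117.02)/(3*1.0321515) = 3.9658
Cpl = (117.02 - 100.7)/(3*1.0321515) = 5.2705
Cpk = min(Cpu, Cpl) = 3.9658

3.9658


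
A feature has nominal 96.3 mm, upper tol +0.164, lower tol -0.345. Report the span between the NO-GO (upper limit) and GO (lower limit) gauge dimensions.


GO = nominal - lower_tol (smallest hole = maximum material condition)
GO = 96.3 - 0.345 = 95.955
NO-GO = nominal + upper_tol (largest hole = least material condition)
NO-GO = 96.3 + 0.164 = 96.464
spread = NO-GO - GO = 96.464 - 95.955 = 0.5090

0.5090


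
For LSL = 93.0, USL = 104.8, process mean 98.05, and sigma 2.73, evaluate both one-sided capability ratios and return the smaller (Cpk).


Cpu = (USL - mean) / (3*sigma) = (104.8 - 98.05) / (3*2.73) = 0.8242
Cpl = (mean - LSL) / (3*sigma) = (98.05 - 93.0) / (3*2.73) = 0.6166
Cpk = min(Cpu, Cpl) = 0.6166

0.6166


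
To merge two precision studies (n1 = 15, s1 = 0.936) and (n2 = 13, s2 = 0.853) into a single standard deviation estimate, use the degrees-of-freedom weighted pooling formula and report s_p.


s_p = sqrt(((n1-1)*s1^2 + (n2-1)*s2^2) / (n1+n2-2))
numerator = (15-1)*0.936^2 + (13-1)*0.853^2 = 12.265344 + 8.731308 = 20.996652
denominator = 15 + 13 - 2 = 26
s_p^2 = 20.996652 / 26 = 0.80756354
s_p = sqrt(0.80756354) = 0.8986

0.8986


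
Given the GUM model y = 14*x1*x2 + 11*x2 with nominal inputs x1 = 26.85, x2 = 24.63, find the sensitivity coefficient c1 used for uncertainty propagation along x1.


y = 14*x1*x2 + 11*x2
dy/dx1 = 14*x2
Evaluate at x2 = 24.63: c1 = 14 * 24.63
c1 = 344.8200

344.8200


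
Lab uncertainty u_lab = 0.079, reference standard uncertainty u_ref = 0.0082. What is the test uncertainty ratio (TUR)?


TUR = u_lab / u_ref
= 0.079 / 0.0082
= 9.6341

9.6341


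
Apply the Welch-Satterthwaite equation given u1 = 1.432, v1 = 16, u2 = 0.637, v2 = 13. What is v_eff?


uc = sqrt(u1^2 + u2^2) = sqrt(1.432^2 + 0.637^2) = 1.5672884
v_eff = uc^4 / (u1^4/v1 + u2^4/v2)
= 1.5672884^4 / (1.432^4/16 + 0.637^4/13)
= 6.0338662 / 0.27548144
v_eff = 21.9030

21.9030


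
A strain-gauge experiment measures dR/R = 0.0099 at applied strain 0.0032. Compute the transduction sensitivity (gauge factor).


GF = (dR/R) / epsilon
= 0.0099 / 0.0032
= 3.0938

3.0938


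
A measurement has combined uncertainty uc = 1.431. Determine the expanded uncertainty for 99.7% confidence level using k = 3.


U = k * uc
U = 3 * 1.431
U = 4.2930

4.2930


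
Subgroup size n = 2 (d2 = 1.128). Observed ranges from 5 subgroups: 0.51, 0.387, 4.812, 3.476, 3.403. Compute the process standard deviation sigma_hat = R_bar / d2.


R_bar = (0.51 + 0.387 + 4.812 + 3.476 + 3.403) / 5
R_bar = 12.588 / 5 = 2.5176
sigma_hat = R_bar / d2 = 2.5176 / 1.128 = 2.2319

2.2319


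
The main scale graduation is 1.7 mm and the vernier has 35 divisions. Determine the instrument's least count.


LC = MSD / n_div
= 1.7 / 35
= 0.0486

0.0486


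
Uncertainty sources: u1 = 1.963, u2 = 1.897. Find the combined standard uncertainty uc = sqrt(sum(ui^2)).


uc = sqrt(1.963^2 + 1.897^2)
uc = sqrt(7.451978)
uc = 2.7298

2.7298


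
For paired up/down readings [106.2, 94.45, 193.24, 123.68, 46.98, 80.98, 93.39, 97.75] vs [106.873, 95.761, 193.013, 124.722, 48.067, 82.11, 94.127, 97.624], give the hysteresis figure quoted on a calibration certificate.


|106.2 - 106.873| = 0.6730
|94.45 - 95.761| = 1.3110
|193.24 - 193.013| = 0.2270
|123.68 - 124.722| = 1.0420
|46.98 - 48.067| = 1.0870
|80.98 - 82.11| = 1.1300
|93.39 - 94.127| = 0.7370
|97.75 - 97.624| = 0.1260
hysteresis = max(diffs) = 1.3110

1.3110


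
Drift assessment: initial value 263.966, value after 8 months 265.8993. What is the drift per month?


rate = (v2 - v1) / months
= (265.8993 - 263.966) / 8
= 1.9333 / 8
= 0.2417

0.2417


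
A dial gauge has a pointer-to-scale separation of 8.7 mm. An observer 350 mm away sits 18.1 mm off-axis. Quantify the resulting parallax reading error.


error = h * offset / d
= 8.7 * 18.1 / 350
= 0.4499

0.4499


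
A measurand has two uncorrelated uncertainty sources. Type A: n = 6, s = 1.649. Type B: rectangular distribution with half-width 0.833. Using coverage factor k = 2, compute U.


u_A = s / sqrt(n) = 1.649 / sqrt(6) = 0.67320143
u_B = half_width / sqrt(3) = 0.833 / sqrt(3) = 0.48093277
uc = sqrt(u_A^2 + u_B^2) = sqrt(0.67320143^2 + 0.48093277^2) = 0.82734303
U = k * uc = 2 * 0.82734303
U = 1.6547

1.6547


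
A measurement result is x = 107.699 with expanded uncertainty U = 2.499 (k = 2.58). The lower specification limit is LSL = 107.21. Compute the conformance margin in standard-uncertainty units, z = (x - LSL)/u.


u = U / k = 2.499 / 2.58 = 0.96860465
margin = |LSL - x| = |107.21 - 107.699| = 0.489
z = margin / u = 0.489 / 0.96860465
z = 0.5048

0.5048


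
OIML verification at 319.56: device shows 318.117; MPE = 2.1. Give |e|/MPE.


e = indication - reference = 318.117 - 319.56 = -1.4430
|e| = 1.4430
ratio = |e| / MPE = 1.4430 / 2.1
ratio = 0.6871

0.6871


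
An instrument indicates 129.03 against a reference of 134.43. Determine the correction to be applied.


Correction = standard - reading
= 134.43 - 129.03
= 5.4000

5.4000


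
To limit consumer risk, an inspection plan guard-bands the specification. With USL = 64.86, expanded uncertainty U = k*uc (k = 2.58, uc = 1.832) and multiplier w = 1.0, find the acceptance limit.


U = k * uc = 2.58 * 1.832 = 4.72656
guard band g = w * U = 1.0 * 4.72656 = 4.72656
AL = USL - g = 64.86 - 4.72656
AL = 60.1334

60.1334


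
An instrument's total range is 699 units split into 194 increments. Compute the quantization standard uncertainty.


resolution = range / divisions
resolution = 699 / 194 = 3.6030928
u_res = resolution / (2*sqrt(3))
u_res = 3.6030928 / 3.4641016
u_res = 1.0401

1.0401


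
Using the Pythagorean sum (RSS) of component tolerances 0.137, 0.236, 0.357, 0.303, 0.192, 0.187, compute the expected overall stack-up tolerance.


RSS = sqrt(0.137^2 + 0.236^2 + 0.357^2 + 0.303^2 + 0.192^2 + 0.187^2)
= sqrt(0.365556)
= 0.6046

0.6046


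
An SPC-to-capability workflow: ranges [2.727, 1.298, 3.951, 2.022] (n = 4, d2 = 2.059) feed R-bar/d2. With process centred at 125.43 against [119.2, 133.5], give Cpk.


R_bar = (2.727 + 1.298 + 3.951 + 2.022) / 4 = 2.4995
sigma = R_bar / d2 = 2.4995 / 2.059 = 1.2139388
Cp = (USL - LSL)/(6*sigma) = (133.5 - 119.2)/(6*1.2139388) = 1.9633
Cpu = (133.5 - 125.43)/(3*1.2139388) = 2.2159
Cpl = (125.43 - 119.2)/(3*1.2139388) = 1.7107
Cpk = min(Cpu, Cpl) = 1.7107

1.7107


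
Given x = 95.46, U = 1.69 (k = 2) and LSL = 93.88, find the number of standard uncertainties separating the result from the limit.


u = U / k = 1.69 / 2 = 0.845
margin = |LSL - x| = |93.88 - 95.46| = 1.58
z = margin / u = 1.58 / 0.845
z = 1.8698

1.8698


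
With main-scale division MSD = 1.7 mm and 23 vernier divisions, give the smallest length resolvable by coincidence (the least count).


LC = MSD / n_div
= 1.7 / 23
= 0.0739

0.0739


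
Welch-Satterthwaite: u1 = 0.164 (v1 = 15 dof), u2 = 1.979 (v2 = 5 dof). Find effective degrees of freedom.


uc = sqrt(u1^2 + u2^2) = sqrt(0.164^2 + 1.979^2) = 1.9857837
v_eff = uc^4 / (u1^4/v1 + u2^4/v2)
= 1.9857837^4 / (0.164^4/15 + 1.979^4/5)
= 15.549906 / 3.0677502
v_eff = 5.0688

5.0688


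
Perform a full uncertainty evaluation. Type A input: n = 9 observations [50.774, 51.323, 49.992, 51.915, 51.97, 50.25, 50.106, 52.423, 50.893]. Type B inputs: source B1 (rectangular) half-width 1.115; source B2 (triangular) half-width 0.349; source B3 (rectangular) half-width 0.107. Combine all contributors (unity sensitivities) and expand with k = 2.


mean = (50.774 + 51.323 + 49.992 + 51.915 + 51.97 + 50.25 + 50.106 + 52.423 + 50.893) / 9 = 51.07177778
s = sqrt(sum((x - mean)^2)/(n-1)) = 0.88750631
u_A = s / sqrt(n) = 0.88750631 / sqrt(9) = 0.29583544
u_B1 = 1.115 / sqrt(3) = 0.64374555
u_B2 = 0.349 / sqrt(6) = 0.14247865
u_B3 = 0.107 / sqrt(3) = 0.061776479
uc = sqrt(0.29583544^2 + 0.64374555^2 + 0.14247865^2 + 0.061776479^2) = 0.72528852
U = k * uc = 2 * 0.72528852
U = 1.4506

1.4506


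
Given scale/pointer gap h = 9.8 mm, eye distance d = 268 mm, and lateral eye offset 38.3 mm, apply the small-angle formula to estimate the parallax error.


error = h * offset / d
= 9.8 * 38.3 / 268
= 1.4005

1.4005


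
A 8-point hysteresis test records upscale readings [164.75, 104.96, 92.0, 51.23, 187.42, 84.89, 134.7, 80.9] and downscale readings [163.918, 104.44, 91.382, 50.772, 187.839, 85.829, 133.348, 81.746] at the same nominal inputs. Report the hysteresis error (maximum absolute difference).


|164.75 - 163.918| = 0.8320
|104.96 - 104.44| = 0.5200
|92.0 - 91.382| = 0.6180
|51.23 - 50.772| = 0.4580
|187.42 - 187.839| = 0.4190
|84.89 - 85.829| = 0.9390
|134.7 - 133.348| = 1.3520
|80.9 - 81.746| = 0.8460
hysteresis = max(diffs) = 1.3520

1.3520


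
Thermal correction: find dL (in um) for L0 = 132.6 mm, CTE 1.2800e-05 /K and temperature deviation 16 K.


dL = L * alpha * dT
= 132.6 * 1.2800e-05 * 16
= 0.0271565 mm
dL_um = 0.0271565 * 1000 = 27.1565 um

27.1565


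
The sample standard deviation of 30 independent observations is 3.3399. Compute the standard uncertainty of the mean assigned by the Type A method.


u_A = s / sqrt(n)
u_A = 3.3399 / sqrt(30)
u_A = 3.3399 / 5.4772256
u_A = 0.6098

0.6098


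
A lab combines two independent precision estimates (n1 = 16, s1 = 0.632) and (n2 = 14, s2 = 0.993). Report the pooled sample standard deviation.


s_p = sqrt(((n1-1)*s1^2 + (n2-1)*s2^2) / (n1+n2-2))
numerator = (16-1)*0.632^2 + (14-1)*0.993^2 = 5.99136 + 12.818637 = 18.809997
denominator = 16 + 14 - 2 = 28
s_p^2 = 18.809997 / 28 = 0.67178561
s_p = sqrt(0.67178561) = 0.8196

0.8196


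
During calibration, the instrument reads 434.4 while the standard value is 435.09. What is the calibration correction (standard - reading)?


Correction = standard - reading
= 435.09 - 434.4
= 0.6900

0.6900


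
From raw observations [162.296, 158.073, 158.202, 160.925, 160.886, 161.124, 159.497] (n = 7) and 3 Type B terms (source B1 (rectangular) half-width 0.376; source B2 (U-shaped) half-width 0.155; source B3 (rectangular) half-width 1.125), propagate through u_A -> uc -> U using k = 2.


mean = (162.296 + 158.073 + 158.202 + 160.925 + 160.886 + 161.124 + 159.497) / 7 = 160.1432857
s = sqrt(sum((x - mean)^2)/(n-1)) = 1.5932691
u_A = s / sqrt(n) = 1.5932691 / sqrt(7) = 0.60219912
u_B1 = 0.376 / sqrt(3) = 0.2170837
u_B2 = 0.155 / sqrt(2) = 0.10960155
u_B3 = 1.125 / sqrt(3) = 0.64951905
uc = sqrt(0.60219912^2 + 0.2170837^2 + 0.10960155^2 + 0.64951905^2) = 0.91850782
U = k * uc = 2 * 0.91850782
U = 1.8370

1.8370


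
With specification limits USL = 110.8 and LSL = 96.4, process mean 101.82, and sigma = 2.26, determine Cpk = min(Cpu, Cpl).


Cpu = (USL - mean) / (3*sigma) = (110.8 - 101.82) / (3*2.26) = 1.3245
Cpl = (mean - LSL) / (3*sigma) = (101.82 - 96.4) / (3*2.26) = 0.7994
Cpk = min(Cpu, Cpl) = 0.7994

0.7994


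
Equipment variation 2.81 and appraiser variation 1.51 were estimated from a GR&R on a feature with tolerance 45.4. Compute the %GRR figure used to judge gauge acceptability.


GRR = sqrt(EV^2 + AV^2) = sqrt(2.81^2 + 1.51^2) = 3.1900157
%GRR = GRR / tol * 100 = 3.1900157 / 45.4 * 100
%GRR = 7.0265

7.0265


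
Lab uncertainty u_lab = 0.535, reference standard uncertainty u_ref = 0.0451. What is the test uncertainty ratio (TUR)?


TUR = u_lab / u_ref
= 0.535 / 0.0451
= 11.8625

11.8625


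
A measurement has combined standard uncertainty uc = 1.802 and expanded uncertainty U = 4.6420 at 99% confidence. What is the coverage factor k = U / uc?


k = U / uc
k = 4.6420 / 1.802
k = 2.576

2.576


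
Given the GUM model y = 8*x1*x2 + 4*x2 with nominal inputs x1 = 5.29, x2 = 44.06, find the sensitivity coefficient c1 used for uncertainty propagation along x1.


y = 8*x1*x2 + 4*x2
dy/dx1 = 8*x2
Evaluate at x2 = 44.06: c1 = 8 * 44.06
c1 = 352.4800

352.4800


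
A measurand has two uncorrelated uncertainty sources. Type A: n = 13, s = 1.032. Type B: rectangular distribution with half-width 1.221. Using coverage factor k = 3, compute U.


u_A = s / sqrt(n) = 1.032 / sqrt(13) = 0.2862253
u_B = half_width / sqrt(3) = 1.221 / sqrt(3) = 0.70494468
uc = sqrt(u_A^2 + u_B^2) = sqrt(0.2862253^2 + 0.70494468^2) = 0.76083633
U = k * uc = 3 * 0.76083633
U = 2.2825

2.2825


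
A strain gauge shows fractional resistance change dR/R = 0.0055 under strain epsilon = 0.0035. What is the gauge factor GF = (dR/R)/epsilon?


GF = (dR/R) / epsilon
= 0.0055 / 0.0035
= 1.5714

1.5714


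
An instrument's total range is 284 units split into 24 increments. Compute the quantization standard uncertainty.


resolution = range / divisions
resolution = 284 / 24 = 11.833333
u_res = resolution / (2*sqrt(3))
u_res = 11.833333 / 3.4641016
u_res = 3.4160

3.4160


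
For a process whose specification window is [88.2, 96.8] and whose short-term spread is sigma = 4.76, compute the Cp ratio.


Cp = (USL - LSL) / (6 * sigma)
= (96.8 - 88.2) / (6 * 4.76)
= 8.6000 / 28.5600
= 0.3011

0.3011


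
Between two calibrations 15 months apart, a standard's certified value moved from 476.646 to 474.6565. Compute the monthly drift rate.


rate = (v2 - v1) / months
= (474.6565 - 476.646) / 15
= -1.9895 / 15
= -0.1326

-0.1326


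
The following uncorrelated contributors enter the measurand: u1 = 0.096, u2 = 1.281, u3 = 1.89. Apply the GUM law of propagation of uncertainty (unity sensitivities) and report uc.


uc = sqrt(0.096^2 + 1.281^2 + 1.89^2)
uc = sqrt(5.222277)
uc = 2.2852

2.2852


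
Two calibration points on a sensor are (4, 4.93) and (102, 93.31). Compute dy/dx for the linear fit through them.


slope = (y2 - y1) / (x2 - x1)
= (93.31 - 4.93) / (102 - 4)
= 88.3800 / 98
= 0.9018

0.9018


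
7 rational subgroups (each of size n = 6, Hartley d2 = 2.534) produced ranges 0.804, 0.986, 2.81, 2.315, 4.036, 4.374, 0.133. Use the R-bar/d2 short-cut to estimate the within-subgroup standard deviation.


R_bar = (0.804 + 0.986 + 2.81 + 2.315 + 4.036 + 4.374 + 0.133) / 7
R_bar = 15.458 / 7 = 2.2082857
sigma_hat = R_bar / d2 = 2.2082857 / 2.534 = 0.8715

0.8715


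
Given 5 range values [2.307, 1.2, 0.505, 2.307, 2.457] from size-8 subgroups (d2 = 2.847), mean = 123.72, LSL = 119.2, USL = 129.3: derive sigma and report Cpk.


R_bar = (2.307 + 1.2 + 0.505 + 2.307 + 2.457) / 5 = 1.7552
sigma = R_bar / d2 = 1.7552 / 2.847 = 0.61650861
Cp = (USL - LSL)/(6*sigma) = (129.3 - 119.2)/(6*0.61650861) = 2.7304
Cpu = (129.3 - 123.72)/(3*0.61650861) = 3.0170
Cpl = (123.72 - 119.2)/(3*0.61650861) = 2.4439
Cpk = min(Cpu, Cpl) = 2.4439

2.4439


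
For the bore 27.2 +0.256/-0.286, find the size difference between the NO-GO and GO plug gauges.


GO = nominal - lower_tol (smallest hole = maximum material condition)
GO = 27.2 - 0.286 = 26.914
NO-GO = nominal + upper_tol (largest hole = least material condition)
NO-GO = 27.2 + 0.256 = 27.456
spread = NO-GO - GO = 27.456 - 26.914 = 0.5420

0.5420


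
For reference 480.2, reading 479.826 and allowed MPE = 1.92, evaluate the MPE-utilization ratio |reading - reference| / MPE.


e = indication - reference = 479.826 - 480.2 = -0.3740
|e| = 0.3740
ratio = |e| / MPE = 0.3740 / 1.92
ratio = 0.1948

0.1948


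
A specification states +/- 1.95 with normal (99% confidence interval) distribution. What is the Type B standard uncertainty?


u_B = half_width / 2.576
u_B = 1.95 / 2.576
u_B = 0.7570

0.7570


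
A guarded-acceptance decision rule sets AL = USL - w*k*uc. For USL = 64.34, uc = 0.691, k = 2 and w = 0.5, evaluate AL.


U = k * uc = 2 * 0.691 = 1.382
guard band g = w * U = 0.5 * 1.382 = 0.691
AL = USL - g = 64.34 - 0.691
AL = 63.6490

63.6490


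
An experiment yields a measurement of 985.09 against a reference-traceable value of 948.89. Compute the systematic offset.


Systematic error = measured - true
= 985.09 - 948.89
= 36.2000

36.2000


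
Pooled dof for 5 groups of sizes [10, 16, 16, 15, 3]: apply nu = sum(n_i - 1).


nu = sum_i (n_i - 1)
nu = ((10 - 1) + (16 - 1) + (16 - 1) + (15 - 1) + (3 - 1))
nu = 9 + 15 + 15 + 14 + 2
nu = 55

55


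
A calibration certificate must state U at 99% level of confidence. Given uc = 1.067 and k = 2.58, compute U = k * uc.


U = k * uc
U = 2.58 * 1.067
U = 2.7529

2.7529


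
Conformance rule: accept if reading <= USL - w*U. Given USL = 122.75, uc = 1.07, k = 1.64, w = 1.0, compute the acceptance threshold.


U = k * uc = 1.64 * 1.07 = 1.7548
guard band g = w * U = 1.0 * 1.7548 = 1.7548
AL = USL - g = 122.75 - 1.7548
AL = 120.9952

120.9952


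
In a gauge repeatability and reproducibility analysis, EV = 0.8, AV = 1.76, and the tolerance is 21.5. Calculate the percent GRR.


GRR = sqrt(EV^2 + AV^2) = sqrt(0.8^2 + 1.76^2) = 1.9332874
%GRR = GRR / tol * 100 = 1.9332874 / 21.5 * 100
%GRR = 8.9920

8.9920


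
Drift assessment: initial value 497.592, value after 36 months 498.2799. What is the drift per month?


rate = (v2 - v1) / months
= (498.2799 - 497.592) / 36
= 0.6879 / 36
= 0.0191

0.0191


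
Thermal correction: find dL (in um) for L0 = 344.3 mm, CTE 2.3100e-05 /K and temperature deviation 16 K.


dL = L * alpha * dT
= 344.3 * 2.3100e-05 * 16
= 0.1272533 mm
dL_um = 0.1272533 * 1000 = 127.2533 um

127.2533


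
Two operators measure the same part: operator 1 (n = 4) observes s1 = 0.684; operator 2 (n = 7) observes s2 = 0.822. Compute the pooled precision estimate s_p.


s_p = sqrt(((n1-1)*s1^2 + (n2-1)*s2^2) / (n1+n2-2))
numerator = (4-1)*0.684^2 + (7-1)*0.822^2 = 1.403568 + 4.054104 = 5.457672
denominator = 4 + 7 - 2 = 9
s_p^2 = 5.457672 / 9 = 0.606408
s_p = sqrt(0.606408) = 0.7787

0.7787


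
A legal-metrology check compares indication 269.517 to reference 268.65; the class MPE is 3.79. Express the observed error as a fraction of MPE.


e = indication - reference = 269.517 - 268.65 = 0.8670
|e| = 0.8670
ratio = |e| / MPE = 0.8670 / 3.79
ratio = 0.2288

0.2288


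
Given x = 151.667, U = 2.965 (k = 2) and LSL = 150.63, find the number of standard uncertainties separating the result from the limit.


u = U / k = 2.965 / 2 = 1.4825
margin = |LSL - x| = |150.63 - 151.667| = 1.037
z = margin / u = 1.037 / 1.4825
z = 0.6995

0.6995


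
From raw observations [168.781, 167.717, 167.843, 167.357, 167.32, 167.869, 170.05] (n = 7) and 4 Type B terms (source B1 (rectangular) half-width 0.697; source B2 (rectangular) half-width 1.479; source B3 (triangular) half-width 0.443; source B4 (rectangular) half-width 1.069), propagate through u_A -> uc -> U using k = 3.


mean = (168.781 + 167.717 + 167.843 + 167.357 + 167.32 + 167.869 + 170.05) / 7 = 168.1338571
s = sqrt(sum((x - mean)^2)/(n-1)) = 0.9733777
u_A = s / sqrt(n) = 0.9733777 / sqrt(7) = 0.36790219
u_B1 = 0.697 / sqrt(3) = 0.40241314
u_B2 = 1.479 / sqrt(3) = 0.85390105
u_B3 = 0.443 / sqrt(6) = 0.18085399
u_B4 = 1.069 / sqrt(3) = 0.61718744
uc = sqrt(0.36790219^2 + 0.40241314^2 + 0.85390105^2 + 0.18085399^2 + 0.61718744^2) = 1.2000266
U = k * uc = 3 * 1.2000266
U = 3.6001

3.6001


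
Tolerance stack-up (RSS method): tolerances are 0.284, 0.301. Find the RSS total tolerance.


RSS = sqrt(0.284^2 + 0.301^2)
= sqrt(0.171257)
= 0.4138

0.4138


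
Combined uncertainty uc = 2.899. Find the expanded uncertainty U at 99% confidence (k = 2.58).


U = k * uc
U = 2.58 * 2.899
U = 7.4794

7.4794


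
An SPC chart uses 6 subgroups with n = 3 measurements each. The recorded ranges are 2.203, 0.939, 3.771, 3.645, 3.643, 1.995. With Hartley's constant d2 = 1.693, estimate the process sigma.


R_bar = (2.203 + 0.939 + 3.771 + 3.645 + 3.643 + 1.995) / 6
R_bar = 16.196 / 6 = 2.6993333
sigma_hat = R_bar / d2 = 2.6993333 / 1.693 = 1.5944

1.5944


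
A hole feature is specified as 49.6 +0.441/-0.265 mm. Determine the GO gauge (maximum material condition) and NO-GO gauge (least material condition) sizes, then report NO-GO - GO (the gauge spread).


GO = nominal - lower_tol (smallest hole = maximum material condition)
GO = 49.6 - 0.265 = 49.335
NO-GO = nominal + upper_tol (largest hole = least material condition)
NO-GO = 49.6 + 0.441 = 50.041
spread = NO-GO - GO = 50.041 - 49.335 = 0.7060

0.7060


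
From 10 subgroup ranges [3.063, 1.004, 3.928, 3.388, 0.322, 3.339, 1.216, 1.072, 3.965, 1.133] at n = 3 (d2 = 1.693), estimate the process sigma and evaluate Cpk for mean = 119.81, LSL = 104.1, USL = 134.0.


R_bar = (3.063 + 1.004 + 3.928 + 3.388 + 0.322 + 3.339 + 1.216 + 1.072 + 3.965 + 1.133) / 10 = 2.243
sigma = R_bar / d2 = 2.243 / 1.693 = 1.3248671
Cp = (USL - LSL)/(6*sigma) = (134.0 - 104.1)/(6*1.3248671) = 3.7614
Cpu = (134.0 - 119.81)/(3*1.3248671) = 3.5702
Cpl = (119.81 - 104.1)/(3*1.3248671) = 3.9526
Cpk = min(Cpu, Cpl) = 3.5702

3.5702


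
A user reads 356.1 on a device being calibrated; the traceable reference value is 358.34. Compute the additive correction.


Correction = standard - reading
= 358.34 - 356.1
= 2.2400

2.2400


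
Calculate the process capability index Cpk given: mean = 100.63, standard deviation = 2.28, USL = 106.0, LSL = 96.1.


Cpu = (USL - mean) / (3*sigma) = (106.0 - 100.63) / (3*2.28) = 0.7851
Cpl = (mean - LSL) / (3*sigma) = (100.63 - 96.1) / (3*2.28) = 0.6623
Cpk = min(Cpu, Cpl) = 0.6623

0.6623


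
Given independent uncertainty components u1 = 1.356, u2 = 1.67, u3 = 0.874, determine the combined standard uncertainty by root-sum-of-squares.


uc = sqrt(1.356^2 + 1.67^2 + 0.874^2)
uc = sqrt(5.391512)
uc = 2.3220

2.3220


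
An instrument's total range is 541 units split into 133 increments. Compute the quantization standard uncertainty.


resolution = range / divisions
resolution = 541 / 133 = 4.0676692
u_res = resolution / (2*sqrt(3))
u_res = 4.0676692 / 3.4641016
u_res = 1.1742

1.1742


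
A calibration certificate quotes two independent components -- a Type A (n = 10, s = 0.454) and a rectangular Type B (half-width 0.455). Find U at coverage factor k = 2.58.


u_A = s / sqrt(n) = 0.454 / sqrt(10) = 0.14356741
u_B = half_width / sqrt(3) = 0.455 / sqrt(3) = 0.26269437
uc = sqrt(u_A^2 + u_B^2) = sqrt(0.14356741^2 + 0.26269437^2) = 0.29936589
U = k * uc = 2.58 * 0.29936589
U = 0.7724

0.7724


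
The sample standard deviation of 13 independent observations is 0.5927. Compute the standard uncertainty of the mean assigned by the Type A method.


u_A = s / sqrt(n)
u_A = 0.5927 / sqrt(13)
u_A = 0.5927 / 3.6055513
u_A = 0.1644

0.1644


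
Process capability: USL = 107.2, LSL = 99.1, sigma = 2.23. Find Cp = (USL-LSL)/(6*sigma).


Cp = (USL - LSL) / (6 * sigma)
= (107.2 - 99.1) / (6 * 2.23)
= 8.1000 / 13.3800
= 0.6054

0.6054


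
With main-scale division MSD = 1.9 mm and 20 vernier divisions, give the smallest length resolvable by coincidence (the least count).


LC = MSD / n_div
= 1.9 / 20
= 0.0950

0.0950


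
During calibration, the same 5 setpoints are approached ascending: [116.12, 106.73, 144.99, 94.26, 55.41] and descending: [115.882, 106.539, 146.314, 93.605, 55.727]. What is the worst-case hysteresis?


|116.12 - 115.882| = 0.2380
|106.73 - 106.539| = 0.1910
|144.99 - 146.314| = 1.3240
|94.26 - 93.605| = 0.6550
|55.41 - 55.727| = 0.3170
hysteresis = max(diffs) = 1.3240

1.3240
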